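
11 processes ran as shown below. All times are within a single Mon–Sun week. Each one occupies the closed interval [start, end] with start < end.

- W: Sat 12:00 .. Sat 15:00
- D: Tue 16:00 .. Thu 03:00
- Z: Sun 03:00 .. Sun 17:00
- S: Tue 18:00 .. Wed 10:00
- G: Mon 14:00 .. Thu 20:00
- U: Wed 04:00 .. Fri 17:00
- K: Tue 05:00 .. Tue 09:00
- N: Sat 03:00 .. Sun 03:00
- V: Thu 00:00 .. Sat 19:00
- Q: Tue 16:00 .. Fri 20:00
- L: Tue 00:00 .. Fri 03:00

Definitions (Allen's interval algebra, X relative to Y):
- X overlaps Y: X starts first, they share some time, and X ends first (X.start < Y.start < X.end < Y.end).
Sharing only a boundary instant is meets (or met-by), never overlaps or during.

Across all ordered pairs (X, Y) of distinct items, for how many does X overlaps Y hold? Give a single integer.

Checking all 110 ordered pairs for relation 'overlaps'; matching pairs in alphabetical order:
(D, U): D overlaps U ✓
(D, V): D overlaps V ✓
(G, L): G overlaps L ✓
(G, Q): G overlaps Q ✓
(G, U): G overlaps U ✓
(G, V): G overlaps V ✓
(L, Q): L overlaps Q ✓
(L, U): L overlaps U ✓
(L, V): L overlaps V ✓
(Q, V): Q overlaps V ✓
(S, U): S overlaps U ✓
(U, V): U overlaps V ✓
(V, N): V overlaps N ✓
Count: 13.

13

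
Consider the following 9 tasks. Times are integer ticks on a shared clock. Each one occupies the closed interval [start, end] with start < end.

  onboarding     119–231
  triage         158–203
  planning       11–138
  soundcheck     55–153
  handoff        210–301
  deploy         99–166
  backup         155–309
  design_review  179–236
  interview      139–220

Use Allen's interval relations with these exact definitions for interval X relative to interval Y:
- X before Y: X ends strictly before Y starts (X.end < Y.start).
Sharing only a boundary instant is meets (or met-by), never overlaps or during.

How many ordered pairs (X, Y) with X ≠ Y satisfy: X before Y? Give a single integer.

12

Checking all 72 ordered pairs for relation 'before'; matching pairs in alphabetical order:
(deploy, design_review): deploy before design_review ✓
(deploy, handoff): deploy before handoff ✓
(planning, backup): planning before backup ✓
(planning, design_review): planning before design_review ✓
(planning, handoff): planning before handoff ✓
(planning, interview): planning before interview ✓
(planning, triage): planning before triage ✓
(soundcheck, backup): soundcheck before backup ✓
(soundcheck, design_review): soundcheck before design_review ✓
(soundcheck, handoff): soundcheck before handoff ✓
(soundcheck, triage): soundcheck before triage ✓
(triage, handoff): triage before handoff ✓
Count: 12.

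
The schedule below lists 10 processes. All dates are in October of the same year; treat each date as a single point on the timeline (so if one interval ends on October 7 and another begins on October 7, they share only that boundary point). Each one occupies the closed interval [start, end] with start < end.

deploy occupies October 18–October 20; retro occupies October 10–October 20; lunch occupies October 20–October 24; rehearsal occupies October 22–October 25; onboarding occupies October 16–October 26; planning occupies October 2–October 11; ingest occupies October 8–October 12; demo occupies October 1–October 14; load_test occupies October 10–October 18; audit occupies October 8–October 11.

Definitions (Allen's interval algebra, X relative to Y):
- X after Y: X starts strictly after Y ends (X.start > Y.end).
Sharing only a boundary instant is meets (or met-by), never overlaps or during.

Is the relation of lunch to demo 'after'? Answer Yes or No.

Yes

lunch = [October 20, October 24], demo = [October 1, October 14].
Actual relation of lunch to demo: after.
Asked whether 'after' holds → Yes.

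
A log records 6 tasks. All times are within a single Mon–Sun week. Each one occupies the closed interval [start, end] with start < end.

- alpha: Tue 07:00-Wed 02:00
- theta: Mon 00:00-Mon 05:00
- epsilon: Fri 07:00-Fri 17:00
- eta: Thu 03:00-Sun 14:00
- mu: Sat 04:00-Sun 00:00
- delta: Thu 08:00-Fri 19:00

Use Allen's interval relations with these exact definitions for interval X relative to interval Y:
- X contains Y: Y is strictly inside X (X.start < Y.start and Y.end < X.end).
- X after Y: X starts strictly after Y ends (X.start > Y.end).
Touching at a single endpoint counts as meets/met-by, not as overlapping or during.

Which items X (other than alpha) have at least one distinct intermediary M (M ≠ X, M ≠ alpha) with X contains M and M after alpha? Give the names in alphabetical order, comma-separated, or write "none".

Target alpha = [Tue 07:00, Wed 02:00].
Intermediaries M with M after alpha: delta, epsilon, eta, mu.
Via delta — items with X contains delta: eta.
Via epsilon — items with X contains epsilon: delta, eta.
Via eta — items with X contains eta: none.
Via mu — items with X contains mu: eta.
Union: delta, eta.

delta, eta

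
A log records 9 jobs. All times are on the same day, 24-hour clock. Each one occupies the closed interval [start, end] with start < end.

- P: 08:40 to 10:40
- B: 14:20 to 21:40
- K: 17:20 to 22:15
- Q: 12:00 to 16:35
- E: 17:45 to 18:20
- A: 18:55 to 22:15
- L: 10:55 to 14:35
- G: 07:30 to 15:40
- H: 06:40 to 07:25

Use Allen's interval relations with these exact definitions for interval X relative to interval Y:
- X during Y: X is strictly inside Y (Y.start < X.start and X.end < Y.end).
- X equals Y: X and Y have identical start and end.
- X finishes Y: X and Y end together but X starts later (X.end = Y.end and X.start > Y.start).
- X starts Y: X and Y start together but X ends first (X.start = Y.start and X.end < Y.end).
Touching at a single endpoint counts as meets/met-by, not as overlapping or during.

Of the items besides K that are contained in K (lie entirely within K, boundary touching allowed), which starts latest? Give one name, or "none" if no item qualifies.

A

Target K = [17:20, 22:15].
A [18:55, 22:15] → finishes → candidate.
B [14:20, 21:40] → overlaps → excluded.
E [17:45, 18:20] → during → candidate.
G [07:30, 15:40] → before → excluded.
H [06:40, 07:25] → before → excluded.
L [10:55, 14:35] → before → excluded.
P [08:40, 10:40] → before → excluded.
Q [12:00, 16:35] → before → excluded.
Among candidates, latest start is 18:55 → A.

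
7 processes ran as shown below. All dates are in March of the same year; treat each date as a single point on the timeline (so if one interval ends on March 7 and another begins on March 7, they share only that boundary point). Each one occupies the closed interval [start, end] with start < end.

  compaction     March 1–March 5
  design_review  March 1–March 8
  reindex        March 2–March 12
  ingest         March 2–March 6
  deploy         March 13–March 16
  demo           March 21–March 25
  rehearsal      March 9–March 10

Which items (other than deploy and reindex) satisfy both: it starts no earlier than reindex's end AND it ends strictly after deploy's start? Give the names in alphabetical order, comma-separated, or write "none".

Conditions: its start is no earlier than reindex's end (X.start >= March 12) AND its end is strictly after deploy's start (X.end > March 13).
compaction: start March 1 >= March 12? ✗; end March 5 > March 13? ✗ → no.
demo: start March 21 >= March 12? ✓; end March 25 > March 13? ✓ → yes.
design_review: start March 1 >= March 12? ✗; end March 8 > March 13? ✗ → no.
ingest: start March 2 >= March 12? ✗; end March 6 > March 13? ✗ → no.
rehearsal: start March 9 >= March 12? ✗; end March 10 > March 13? ✗ → no.
Result: demo.

demo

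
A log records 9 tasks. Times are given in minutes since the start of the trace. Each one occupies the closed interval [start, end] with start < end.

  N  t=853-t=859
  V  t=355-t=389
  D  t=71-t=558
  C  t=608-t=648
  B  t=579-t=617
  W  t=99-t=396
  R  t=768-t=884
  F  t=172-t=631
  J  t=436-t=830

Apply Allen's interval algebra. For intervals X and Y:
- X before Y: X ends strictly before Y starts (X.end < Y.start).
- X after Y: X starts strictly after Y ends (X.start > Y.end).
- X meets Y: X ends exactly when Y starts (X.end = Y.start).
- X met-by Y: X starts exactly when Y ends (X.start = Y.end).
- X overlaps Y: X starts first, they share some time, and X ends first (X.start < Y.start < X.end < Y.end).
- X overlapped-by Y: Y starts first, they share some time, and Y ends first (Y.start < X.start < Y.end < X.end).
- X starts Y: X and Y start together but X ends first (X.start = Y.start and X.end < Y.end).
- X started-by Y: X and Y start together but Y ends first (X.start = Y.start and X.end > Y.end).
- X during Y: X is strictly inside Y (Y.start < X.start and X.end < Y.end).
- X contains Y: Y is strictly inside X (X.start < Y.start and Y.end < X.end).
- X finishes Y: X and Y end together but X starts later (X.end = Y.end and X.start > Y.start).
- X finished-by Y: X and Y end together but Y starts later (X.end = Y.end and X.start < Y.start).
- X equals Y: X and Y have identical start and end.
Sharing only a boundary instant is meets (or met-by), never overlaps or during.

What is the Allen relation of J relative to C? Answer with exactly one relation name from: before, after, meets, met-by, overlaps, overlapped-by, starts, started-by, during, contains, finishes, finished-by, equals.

J = [t=436, t=830]; C = [t=608, t=648].
Compare endpoints: J.start < C.start, J.start < C.end, J.end > C.start, J.end > C.end.
That pattern is 'contains'.

contains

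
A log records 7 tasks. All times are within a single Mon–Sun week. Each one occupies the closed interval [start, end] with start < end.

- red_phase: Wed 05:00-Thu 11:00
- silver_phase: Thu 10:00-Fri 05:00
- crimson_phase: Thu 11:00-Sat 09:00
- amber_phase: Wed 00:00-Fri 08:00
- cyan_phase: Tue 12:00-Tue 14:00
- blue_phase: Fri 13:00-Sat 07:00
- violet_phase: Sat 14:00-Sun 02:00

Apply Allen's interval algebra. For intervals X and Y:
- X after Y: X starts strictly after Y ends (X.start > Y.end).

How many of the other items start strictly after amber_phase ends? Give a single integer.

Target amber_phase = [Wed 00:00, Fri 08:00].
blue_phase [Fri 13:00, Sat 07:00] → after → counts.
crimson_phase [Thu 11:00, Sat 09:00] → overlapped-by → no.
cyan_phase [Tue 12:00, Tue 14:00] → before → no.
red_phase [Wed 05:00, Thu 11:00] → during → no.
silver_phase [Thu 10:00, Fri 05:00] → during → no.
violet_phase [Sat 14:00, Sun 02:00] → after → counts.
Total: 2.

2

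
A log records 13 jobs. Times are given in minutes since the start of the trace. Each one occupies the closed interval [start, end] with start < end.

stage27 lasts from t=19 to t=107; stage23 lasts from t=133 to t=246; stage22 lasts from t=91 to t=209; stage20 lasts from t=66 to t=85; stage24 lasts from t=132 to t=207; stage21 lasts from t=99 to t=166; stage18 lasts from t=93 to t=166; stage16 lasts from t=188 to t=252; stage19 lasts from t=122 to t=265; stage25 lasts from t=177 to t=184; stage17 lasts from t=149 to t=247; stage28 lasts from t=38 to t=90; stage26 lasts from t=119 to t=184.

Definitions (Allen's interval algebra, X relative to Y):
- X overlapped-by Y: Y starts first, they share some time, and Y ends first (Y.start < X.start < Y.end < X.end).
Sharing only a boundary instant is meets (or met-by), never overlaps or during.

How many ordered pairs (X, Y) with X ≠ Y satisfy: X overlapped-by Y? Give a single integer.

27

Checking all 156 ordered pairs for relation 'overlapped-by'; matching pairs in alphabetical order:
(stage16, stage17): stage16 overlapped-by stage17 ✓
(stage16, stage22): stage16 overlapped-by stage22 ✓
(stage16, stage23): stage16 overlapped-by stage23 ✓
(stage16, stage24): stage16 overlapped-by stage24 ✓
(stage17, stage18): stage17 overlapped-by stage18 ✓
(stage17, stage21): stage17 overlapped-by stage21 ✓
(stage17, stage22): stage17 overlapped-by stage22 ✓
(stage17, stage23): stage17 overlapped-by stage23 ✓
(stage17, stage24): stage17 overlapped-by stage24 ✓
(stage17, stage26): stage17 overlapped-by stage26 ✓
(stage18, stage27): stage18 overlapped-by stage27 ✓
(stage19, stage18): stage19 overlapped-by stage18 ✓
(stage19, stage21): stage19 overlapped-by stage21 ✓
(stage19, stage22): stage19 overlapped-by stage22 ✓
(stage19, stage26): stage19 overlapped-by stage26 ✓
(stage21, stage27): stage21 overlapped-by stage27 ✓
(stage22, stage27): stage22 overlapped-by stage27 ✓
(stage23, stage18): stage23 overlapped-by stage18 ✓
(stage23, stage21): stage23 overlapped-by stage21 ✓
(stage23, stage22): stage23 overlapped-by stage22 ✓
(stage23, stage24): stage23 overlapped-by stage24 ✓
(stage23, stage26): stage23 overlapped-by stage26 ✓
(stage24, stage18): stage24 overlapped-by stage18 ✓
(stage24, stage21): stage24 overlapped-by stage21 ✓
... plus 3 further pairs not listed.
Count: 27.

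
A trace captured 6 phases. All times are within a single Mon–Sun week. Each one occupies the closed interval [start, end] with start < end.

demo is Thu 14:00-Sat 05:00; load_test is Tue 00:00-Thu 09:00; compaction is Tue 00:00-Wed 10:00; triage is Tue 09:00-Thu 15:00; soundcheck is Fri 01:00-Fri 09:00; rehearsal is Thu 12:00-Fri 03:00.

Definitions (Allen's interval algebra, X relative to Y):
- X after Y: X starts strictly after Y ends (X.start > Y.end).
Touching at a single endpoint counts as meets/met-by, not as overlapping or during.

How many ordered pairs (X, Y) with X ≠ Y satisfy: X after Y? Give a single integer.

7

Checking all 30 ordered pairs for relation 'after'; matching pairs in alphabetical order:
(demo, compaction): demo after compaction ✓
(demo, load_test): demo after load_test ✓
(rehearsal, compaction): rehearsal after compaction ✓
(rehearsal, load_test): rehearsal after load_test ✓
(soundcheck, compaction): soundcheck after compaction ✓
(soundcheck, load_test): soundcheck after load_test ✓
(soundcheck, triage): soundcheck after triage ✓
Count: 7.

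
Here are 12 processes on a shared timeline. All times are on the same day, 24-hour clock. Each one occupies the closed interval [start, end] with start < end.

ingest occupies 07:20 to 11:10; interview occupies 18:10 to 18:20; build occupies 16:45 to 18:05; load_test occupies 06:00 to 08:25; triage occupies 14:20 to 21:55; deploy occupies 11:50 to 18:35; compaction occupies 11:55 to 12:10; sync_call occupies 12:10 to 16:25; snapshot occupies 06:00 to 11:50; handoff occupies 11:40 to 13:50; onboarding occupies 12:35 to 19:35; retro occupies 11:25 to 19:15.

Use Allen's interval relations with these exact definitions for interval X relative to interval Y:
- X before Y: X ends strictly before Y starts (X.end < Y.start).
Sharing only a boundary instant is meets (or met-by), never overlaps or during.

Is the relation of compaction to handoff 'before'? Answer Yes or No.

compaction = [11:55, 12:10], handoff = [11:40, 13:50].
Actual relation of compaction to handoff: during.
Asked whether 'before' holds → No.

No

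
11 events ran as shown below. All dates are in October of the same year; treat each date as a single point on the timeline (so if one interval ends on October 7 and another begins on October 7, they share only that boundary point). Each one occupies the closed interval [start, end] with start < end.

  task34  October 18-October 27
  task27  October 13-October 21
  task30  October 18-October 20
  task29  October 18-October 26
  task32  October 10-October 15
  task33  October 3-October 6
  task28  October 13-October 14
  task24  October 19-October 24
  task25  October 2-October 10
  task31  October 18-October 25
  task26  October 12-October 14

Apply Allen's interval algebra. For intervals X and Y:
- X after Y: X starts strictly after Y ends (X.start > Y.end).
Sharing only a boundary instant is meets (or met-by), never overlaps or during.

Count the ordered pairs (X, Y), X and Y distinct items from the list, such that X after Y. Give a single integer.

32

Checking all 110 ordered pairs for relation 'after'; matching pairs in alphabetical order:
(task24, task25): task24 after task25 ✓
(task24, task26): task24 after task26 ✓
(task24, task28): task24 after task28 ✓
(task24, task32): task24 after task32 ✓
(task24, task33): task24 after task33 ✓
(task26, task25): task26 after task25 ✓
(task26, task33): task26 after task33 ✓
(task27, task25): task27 after task25 ✓
(task27, task33): task27 after task33 ✓
(task28, task25): task28 after task25 ✓
(task28, task33): task28 after task33 ✓
(task29, task25): task29 after task25 ✓
(task29, task26): task29 after task26 ✓
(task29, task28): task29 after task28 ✓
(task29, task32): task29 after task32 ✓
(task29, task33): task29 after task33 ✓
(task30, task25): task30 after task25 ✓
(task30, task26): task30 after task26 ✓
(task30, task28): task30 after task28 ✓
(task30, task32): task30 after task32 ✓
(task30, task33): task30 after task33 ✓
(task31, task25): task31 after task25 ✓
(task31, task26): task31 after task26 ✓
(task31, task28): task31 after task28 ✓
... plus 8 further pairs not listed.
Count: 32.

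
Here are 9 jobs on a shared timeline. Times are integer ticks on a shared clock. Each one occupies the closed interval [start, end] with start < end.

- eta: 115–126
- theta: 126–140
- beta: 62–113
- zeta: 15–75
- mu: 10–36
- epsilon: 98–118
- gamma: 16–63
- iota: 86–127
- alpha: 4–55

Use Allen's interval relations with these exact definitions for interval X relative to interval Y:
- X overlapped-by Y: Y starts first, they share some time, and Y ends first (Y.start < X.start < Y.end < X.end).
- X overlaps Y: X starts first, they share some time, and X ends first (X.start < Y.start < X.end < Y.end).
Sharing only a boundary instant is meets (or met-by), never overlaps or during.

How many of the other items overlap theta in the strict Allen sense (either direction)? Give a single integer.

1

Target theta = [126, 140].
alpha [4, 55] → before → no.
beta [62, 113] → before → no.
epsilon [98, 118] → before → no.
eta [115, 126] → meets → no.
gamma [16, 63] → before → no.
iota [86, 127] → overlaps → counts.
mu [10, 36] → before → no.
zeta [15, 75] → before → no.
Total: 1.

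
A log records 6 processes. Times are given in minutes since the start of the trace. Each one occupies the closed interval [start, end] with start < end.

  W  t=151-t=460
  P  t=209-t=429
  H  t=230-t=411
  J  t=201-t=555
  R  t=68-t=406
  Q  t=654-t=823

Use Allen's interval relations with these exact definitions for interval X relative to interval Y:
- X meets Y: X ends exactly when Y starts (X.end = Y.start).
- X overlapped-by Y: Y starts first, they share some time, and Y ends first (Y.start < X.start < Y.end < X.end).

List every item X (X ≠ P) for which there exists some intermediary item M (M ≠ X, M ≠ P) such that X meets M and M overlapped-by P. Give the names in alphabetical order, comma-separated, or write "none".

Target P = [t=209, t=429].
Intermediaries M with M overlapped-by P: none.
Union: none.

none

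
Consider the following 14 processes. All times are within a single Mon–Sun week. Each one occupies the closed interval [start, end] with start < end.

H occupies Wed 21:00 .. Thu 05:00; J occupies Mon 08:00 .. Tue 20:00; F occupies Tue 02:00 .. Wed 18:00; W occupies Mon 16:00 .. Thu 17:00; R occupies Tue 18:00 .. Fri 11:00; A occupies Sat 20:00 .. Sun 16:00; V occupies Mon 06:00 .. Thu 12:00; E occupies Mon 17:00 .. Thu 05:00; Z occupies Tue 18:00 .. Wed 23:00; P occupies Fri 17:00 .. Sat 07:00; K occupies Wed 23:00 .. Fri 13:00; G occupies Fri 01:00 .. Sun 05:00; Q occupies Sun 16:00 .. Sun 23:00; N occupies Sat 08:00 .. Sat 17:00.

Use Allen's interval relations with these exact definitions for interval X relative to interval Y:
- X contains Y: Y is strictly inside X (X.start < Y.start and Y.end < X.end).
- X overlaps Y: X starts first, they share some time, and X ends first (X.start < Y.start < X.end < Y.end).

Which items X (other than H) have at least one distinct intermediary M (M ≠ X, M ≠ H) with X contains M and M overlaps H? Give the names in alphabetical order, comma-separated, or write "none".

E, V, W

Target H = [Wed 21:00, Thu 05:00].
Intermediaries M with M overlaps H: Z.
Via Z — items with X contains Z: E, V, W.
Union: E, V, W.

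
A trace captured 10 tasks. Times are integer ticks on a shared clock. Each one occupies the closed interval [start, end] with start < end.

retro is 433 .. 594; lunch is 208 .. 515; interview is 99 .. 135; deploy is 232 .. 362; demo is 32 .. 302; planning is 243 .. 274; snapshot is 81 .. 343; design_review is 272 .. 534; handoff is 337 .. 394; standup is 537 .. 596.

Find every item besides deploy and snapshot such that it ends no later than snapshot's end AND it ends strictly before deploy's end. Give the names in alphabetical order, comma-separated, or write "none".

demo, interview, planning

Conditions: its end is no later than snapshot's end (X.end <= 343) AND its end is strictly before deploy's end (X.end < 362).
demo: end 302 <= 343? ✓; end 302 < 362? ✓ → yes.
design_review: end 534 <= 343? ✗; end 534 < 362? ✗ → no.
handoff: end 394 <= 343? ✗; end 394 < 362? ✗ → no.
interview: end 135 <= 343? ✓; end 135 < 362? ✓ → yes.
lunch: end 515 <= 343? ✗; end 515 < 362? ✗ → no.
planning: end 274 <= 343? ✓; end 274 < 362? ✓ → yes.
retro: end 594 <= 343? ✗; end 594 < 362? ✗ → no.
standup: end 596 <= 343? ✗; end 596 < 362? ✗ → no.
Result: demo, interview, planning.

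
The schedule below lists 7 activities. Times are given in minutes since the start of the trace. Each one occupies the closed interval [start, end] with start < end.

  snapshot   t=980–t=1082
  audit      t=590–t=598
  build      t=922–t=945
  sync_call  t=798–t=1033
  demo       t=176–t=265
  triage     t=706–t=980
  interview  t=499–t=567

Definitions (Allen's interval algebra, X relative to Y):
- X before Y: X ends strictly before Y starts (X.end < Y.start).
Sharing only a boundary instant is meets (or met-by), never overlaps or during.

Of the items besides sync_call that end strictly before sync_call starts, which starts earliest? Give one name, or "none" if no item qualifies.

demo

Target sync_call = [t=798, t=1033].
audit [t=590, t=598] → before → candidate.
build [t=922, t=945] → during → excluded.
demo [t=176, t=265] → before → candidate.
interview [t=499, t=567] → before → candidate.
snapshot [t=980, t=1082] → overlapped-by → excluded.
triage [t=706, t=980] → overlaps → excluded.
Among candidates, earliest start is t=176 → demo.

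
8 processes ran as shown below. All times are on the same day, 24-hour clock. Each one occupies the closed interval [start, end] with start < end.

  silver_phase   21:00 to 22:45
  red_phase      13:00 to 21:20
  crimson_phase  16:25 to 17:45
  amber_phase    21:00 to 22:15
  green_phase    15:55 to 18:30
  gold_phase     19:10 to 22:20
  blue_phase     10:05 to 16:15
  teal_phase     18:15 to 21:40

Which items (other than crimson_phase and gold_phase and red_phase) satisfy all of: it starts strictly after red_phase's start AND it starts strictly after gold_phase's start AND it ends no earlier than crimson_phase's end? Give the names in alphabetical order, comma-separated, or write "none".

Conditions: its start is strictly after red_phase's start (X.start > 13:00) AND its start is strictly after gold_phase's start (X.start > 19:10) AND its end is no earlier than crimson_phase's end (X.end >= 17:45).
amber_phase: start 21:00 > 13:00? ✓; start 21:00 > 19:10? ✓; end 22:15 >= 17:45? ✓ → yes.
blue_phase: start 10:05 > 13:00? ✗; start 10:05 > 19:10? ✗; end 16:15 >= 17:45? ✗ → no.
green_phase: start 15:55 > 13:00? ✓; start 15:55 > 19:10? ✗; end 18:30 >= 17:45? ✓ → no.
silver_phase: start 21:00 > 13:00? ✓; start 21:00 > 19:10? ✓; end 22:45 >= 17:45? ✓ → yes.
teal_phase: start 18:15 > 13:00? ✓; start 18:15 > 19:10? ✗; end 21:40 >= 17:45? ✓ → no.
Result: amber_phase, silver_phase.

amber_phase, silver_phase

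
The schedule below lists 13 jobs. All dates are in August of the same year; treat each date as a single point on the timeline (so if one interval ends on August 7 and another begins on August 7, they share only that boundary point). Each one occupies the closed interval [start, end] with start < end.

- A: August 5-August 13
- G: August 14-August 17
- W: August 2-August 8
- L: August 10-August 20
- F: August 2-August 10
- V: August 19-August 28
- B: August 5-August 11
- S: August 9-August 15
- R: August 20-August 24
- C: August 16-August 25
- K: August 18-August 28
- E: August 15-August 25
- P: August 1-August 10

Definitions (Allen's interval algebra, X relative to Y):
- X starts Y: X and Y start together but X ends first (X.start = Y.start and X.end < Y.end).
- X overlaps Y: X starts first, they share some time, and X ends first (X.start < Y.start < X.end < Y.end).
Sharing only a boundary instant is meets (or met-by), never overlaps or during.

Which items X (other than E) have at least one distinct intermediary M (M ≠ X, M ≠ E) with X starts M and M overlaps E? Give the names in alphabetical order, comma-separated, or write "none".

none

Target E = [August 15, August 25].
Intermediaries M with M overlaps E: G, L.
Via G — items with X starts G: none.
Via L — items with X starts L: none.
Union: none.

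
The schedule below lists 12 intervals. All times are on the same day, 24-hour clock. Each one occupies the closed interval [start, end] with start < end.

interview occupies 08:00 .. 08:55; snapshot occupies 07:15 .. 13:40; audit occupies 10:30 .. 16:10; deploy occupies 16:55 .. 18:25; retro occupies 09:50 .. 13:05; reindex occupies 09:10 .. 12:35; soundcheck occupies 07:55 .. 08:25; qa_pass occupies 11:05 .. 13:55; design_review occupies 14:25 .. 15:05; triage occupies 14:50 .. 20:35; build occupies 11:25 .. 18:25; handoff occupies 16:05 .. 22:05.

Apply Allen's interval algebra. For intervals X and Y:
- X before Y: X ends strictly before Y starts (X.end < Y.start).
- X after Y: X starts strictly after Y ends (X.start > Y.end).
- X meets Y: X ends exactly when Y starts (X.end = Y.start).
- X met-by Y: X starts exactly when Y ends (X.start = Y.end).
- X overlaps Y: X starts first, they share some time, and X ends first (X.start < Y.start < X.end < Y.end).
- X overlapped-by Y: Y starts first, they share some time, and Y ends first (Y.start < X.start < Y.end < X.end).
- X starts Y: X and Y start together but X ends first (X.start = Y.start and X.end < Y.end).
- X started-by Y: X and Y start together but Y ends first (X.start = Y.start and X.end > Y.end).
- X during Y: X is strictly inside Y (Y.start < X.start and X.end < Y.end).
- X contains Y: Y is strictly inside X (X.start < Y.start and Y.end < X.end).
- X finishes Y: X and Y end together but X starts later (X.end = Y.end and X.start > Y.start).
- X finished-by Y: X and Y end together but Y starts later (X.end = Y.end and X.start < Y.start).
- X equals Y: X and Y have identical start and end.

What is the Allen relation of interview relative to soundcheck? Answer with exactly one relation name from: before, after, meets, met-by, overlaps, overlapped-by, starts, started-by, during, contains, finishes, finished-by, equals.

overlapped-by

interview = [08:00, 08:55]; soundcheck = [07:55, 08:25].
Compare endpoints: interview.start > soundcheck.start, interview.start < soundcheck.end, interview.end > soundcheck.start, interview.end > soundcheck.end.
That pattern is 'overlapped-by'.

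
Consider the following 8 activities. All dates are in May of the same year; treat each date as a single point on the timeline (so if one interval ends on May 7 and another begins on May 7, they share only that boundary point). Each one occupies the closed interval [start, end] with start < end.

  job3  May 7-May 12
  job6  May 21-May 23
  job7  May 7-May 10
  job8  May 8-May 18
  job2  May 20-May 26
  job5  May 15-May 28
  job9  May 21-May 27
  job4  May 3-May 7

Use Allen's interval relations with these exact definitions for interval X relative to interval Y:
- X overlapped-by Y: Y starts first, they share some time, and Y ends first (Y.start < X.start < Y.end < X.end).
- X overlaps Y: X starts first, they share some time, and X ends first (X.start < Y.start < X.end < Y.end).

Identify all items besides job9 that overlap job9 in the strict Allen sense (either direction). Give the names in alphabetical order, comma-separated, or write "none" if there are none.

job2

Target job9 = [May 21, May 27].
job2 [May 20, May 26] → overlaps → yes.
job3 [May 7, May 12] → before → no.
job4 [May 3, May 7] → before → no.
job5 [May 15, May 28] → contains → no.
job6 [May 21, May 23] → starts → no.
job7 [May 7, May 10] → before → no.
job8 [May 8, May 18] → before → no.
Result: job2.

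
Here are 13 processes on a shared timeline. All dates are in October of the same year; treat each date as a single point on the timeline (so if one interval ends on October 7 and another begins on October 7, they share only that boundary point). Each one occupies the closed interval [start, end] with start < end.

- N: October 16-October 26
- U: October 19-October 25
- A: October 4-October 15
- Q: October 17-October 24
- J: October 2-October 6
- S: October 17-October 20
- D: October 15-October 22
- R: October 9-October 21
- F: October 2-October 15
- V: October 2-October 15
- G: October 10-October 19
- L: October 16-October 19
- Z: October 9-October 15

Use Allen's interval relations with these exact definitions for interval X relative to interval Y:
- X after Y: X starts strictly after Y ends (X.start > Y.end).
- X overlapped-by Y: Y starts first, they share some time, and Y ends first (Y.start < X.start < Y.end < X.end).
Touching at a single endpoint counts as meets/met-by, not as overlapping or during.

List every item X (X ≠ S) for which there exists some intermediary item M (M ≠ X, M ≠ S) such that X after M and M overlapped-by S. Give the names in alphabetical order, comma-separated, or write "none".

Target S = [October 17, October 20].
Intermediaries M with M overlapped-by S: U.
Via U — items with X after U: none.
Union: none.

none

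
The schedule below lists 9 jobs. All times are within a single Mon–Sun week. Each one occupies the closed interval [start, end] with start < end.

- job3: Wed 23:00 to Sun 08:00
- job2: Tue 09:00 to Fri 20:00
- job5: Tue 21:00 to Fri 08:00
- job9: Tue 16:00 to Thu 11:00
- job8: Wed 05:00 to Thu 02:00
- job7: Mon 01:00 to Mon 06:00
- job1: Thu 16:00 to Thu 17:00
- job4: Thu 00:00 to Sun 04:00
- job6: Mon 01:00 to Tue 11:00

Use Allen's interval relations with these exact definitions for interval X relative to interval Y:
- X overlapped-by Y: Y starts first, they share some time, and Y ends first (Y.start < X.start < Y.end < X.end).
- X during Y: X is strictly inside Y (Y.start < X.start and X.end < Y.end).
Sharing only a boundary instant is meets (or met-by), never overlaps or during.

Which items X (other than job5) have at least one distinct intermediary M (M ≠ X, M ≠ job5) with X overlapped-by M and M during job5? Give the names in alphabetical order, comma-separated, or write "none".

Target job5 = [Tue 21:00, Fri 08:00].
Intermediaries M with M during job5: job1, job8.
Via job1 — items with X overlapped-by job1: none.
Via job8 — items with X overlapped-by job8: job3, job4.
Union: job3, job4.

job3, job4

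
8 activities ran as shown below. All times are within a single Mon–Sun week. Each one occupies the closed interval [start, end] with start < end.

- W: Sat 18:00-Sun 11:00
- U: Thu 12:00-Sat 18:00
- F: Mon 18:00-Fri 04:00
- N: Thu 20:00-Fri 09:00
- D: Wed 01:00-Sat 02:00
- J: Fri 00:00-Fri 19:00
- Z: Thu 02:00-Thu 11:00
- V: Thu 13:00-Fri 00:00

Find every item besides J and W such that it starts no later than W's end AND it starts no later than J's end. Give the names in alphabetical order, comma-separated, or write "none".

D, F, N, U, V, Z

Conditions: its start is no later than W's end (X.start <= Sun 11:00) AND its start is no later than J's end (X.start <= Fri 19:00).
D: start Wed 01:00 <= Sun 11:00? ✓; start Wed 01:00 <= Fri 19:00? ✓ → yes.
F: start Mon 18:00 <= Sun 11:00? ✓; start Mon 18:00 <= Fri 19:00? ✓ → yes.
N: start Thu 20:00 <= Sun 11:00? ✓; start Thu 20:00 <= Fri 19:00? ✓ → yes.
U: start Thu 12:00 <= Sun 11:00? ✓; start Thu 12:00 <= Fri 19:00? ✓ → yes.
V: start Thu 13:00 <= Sun 11:00? ✓; start Thu 13:00 <= Fri 19:00? ✓ → yes.
Z: start Thu 02:00 <= Sun 11:00? ✓; start Thu 02:00 <= Fri 19:00? ✓ → yes.
Result: D, F, N, U, V, Z.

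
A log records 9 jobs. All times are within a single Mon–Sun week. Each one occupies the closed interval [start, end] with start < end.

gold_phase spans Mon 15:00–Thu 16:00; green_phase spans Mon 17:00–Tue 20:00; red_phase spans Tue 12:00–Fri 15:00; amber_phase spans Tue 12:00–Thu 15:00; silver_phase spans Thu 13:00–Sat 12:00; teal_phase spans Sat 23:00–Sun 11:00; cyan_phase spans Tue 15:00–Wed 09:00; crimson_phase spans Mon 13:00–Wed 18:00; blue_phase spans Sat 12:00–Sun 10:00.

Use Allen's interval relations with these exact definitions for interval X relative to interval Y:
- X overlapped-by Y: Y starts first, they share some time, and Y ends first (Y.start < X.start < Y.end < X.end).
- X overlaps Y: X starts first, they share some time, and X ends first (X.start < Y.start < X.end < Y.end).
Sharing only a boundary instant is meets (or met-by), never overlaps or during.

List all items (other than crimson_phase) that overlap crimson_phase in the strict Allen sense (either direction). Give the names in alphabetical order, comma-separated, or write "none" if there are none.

Target crimson_phase = [Mon 13:00, Wed 18:00].
amber_phase [Tue 12:00, Thu 15:00] → overlapped-by → yes.
blue_phase [Sat 12:00, Sun 10:00] → after → no.
cyan_phase [Tue 15:00, Wed 09:00] → during → no.
gold_phase [Mon 15:00, Thu 16:00] → overlapped-by → yes.
green_phase [Mon 17:00, Tue 20:00] → during → no.
red_phase [Tue 12:00, Fri 15:00] → overlapped-by → yes.
silver_phase [Thu 13:00, Sat 12:00] → after → no.
teal_phase [Sat 23:00, Sun 11:00] → after → no.
Result: amber_phase, gold_phase, red_phase.

amber_phase, gold_phase, red_phase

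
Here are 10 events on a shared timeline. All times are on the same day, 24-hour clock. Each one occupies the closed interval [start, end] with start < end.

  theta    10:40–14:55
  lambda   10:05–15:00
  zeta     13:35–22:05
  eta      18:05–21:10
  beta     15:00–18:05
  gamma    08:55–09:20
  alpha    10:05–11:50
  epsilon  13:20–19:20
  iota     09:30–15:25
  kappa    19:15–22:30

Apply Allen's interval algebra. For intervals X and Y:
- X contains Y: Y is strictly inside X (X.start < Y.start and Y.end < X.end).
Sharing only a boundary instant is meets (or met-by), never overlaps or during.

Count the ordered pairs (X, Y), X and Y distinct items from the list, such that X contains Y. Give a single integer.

Checking all 90 ordered pairs for relation 'contains'; matching pairs in alphabetical order:
(epsilon, beta): epsilon contains beta ✓
(iota, alpha): iota contains alpha ✓
(iota, lambda): iota contains lambda ✓
(iota, theta): iota contains theta ✓
(lambda, theta): lambda contains theta ✓
(zeta, beta): zeta contains beta ✓
(zeta, eta): zeta contains eta ✓
Count: 7.

7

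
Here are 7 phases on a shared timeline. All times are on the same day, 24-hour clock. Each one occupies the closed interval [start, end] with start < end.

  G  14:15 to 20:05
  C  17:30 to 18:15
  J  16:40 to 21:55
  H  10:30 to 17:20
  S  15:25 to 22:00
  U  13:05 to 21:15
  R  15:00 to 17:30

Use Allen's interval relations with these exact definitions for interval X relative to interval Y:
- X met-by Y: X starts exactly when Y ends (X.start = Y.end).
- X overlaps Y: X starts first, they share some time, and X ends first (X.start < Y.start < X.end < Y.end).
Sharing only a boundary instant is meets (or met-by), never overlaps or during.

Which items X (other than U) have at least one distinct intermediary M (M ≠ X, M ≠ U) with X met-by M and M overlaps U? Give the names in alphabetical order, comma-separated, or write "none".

Target U = [13:05, 21:15].
Intermediaries M with M overlaps U: H.
Via H — items with X met-by H: none.
Union: none.

none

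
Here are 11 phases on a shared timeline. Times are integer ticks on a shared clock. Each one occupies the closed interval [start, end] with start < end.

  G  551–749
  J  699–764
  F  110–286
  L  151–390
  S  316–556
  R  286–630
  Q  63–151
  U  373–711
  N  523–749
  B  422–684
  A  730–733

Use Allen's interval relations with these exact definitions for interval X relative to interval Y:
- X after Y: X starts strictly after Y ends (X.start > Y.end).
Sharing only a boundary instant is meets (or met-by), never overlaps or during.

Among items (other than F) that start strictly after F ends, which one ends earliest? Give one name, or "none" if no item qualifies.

Target F = [110, 286].
A [730, 733] → after → candidate.
B [422, 684] → after → candidate.
G [551, 749] → after → candidate.
J [699, 764] → after → candidate.
L [151, 390] → overlapped-by → excluded.
N [523, 749] → after → candidate.
Q [63, 151] → overlaps → excluded.
R [286, 630] → met-by → excluded.
S [316, 556] → after → candidate.
U [373, 711] → after → candidate.
Among candidates, earliest end is 556 → S.

S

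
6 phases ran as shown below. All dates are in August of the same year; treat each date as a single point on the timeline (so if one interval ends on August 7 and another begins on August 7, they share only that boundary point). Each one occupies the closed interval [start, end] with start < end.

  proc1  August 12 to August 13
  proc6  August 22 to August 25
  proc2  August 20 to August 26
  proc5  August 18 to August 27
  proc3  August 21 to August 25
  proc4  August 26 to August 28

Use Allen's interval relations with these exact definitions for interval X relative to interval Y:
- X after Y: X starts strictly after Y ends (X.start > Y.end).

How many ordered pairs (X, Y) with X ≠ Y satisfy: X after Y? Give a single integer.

7

Checking all 30 ordered pairs for relation 'after'; matching pairs in alphabetical order:
(proc2, proc1): proc2 after proc1 ✓
(proc3, proc1): proc3 after proc1 ✓
(proc4, proc1): proc4 after proc1 ✓
(proc4, proc3): proc4 after proc3 ✓
(proc4, proc6): proc4 after proc6 ✓
(proc5, proc1): proc5 after proc1 ✓
(proc6, proc1): proc6 after proc1 ✓
Count: 7.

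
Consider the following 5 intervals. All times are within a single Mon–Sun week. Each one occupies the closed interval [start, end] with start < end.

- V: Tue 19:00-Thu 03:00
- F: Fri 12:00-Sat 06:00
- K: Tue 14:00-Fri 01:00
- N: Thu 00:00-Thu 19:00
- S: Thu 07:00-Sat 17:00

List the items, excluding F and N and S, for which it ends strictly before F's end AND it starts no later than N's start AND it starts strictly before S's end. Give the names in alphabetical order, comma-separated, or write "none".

K, V

Conditions: its end is strictly before F's end (X.end < Sat 06:00) AND its start is no later than N's start (X.start <= Thu 00:00) AND its start is strictly before S's end (X.start < Sat 17:00).
K: end Fri 01:00 < Sat 06:00? ✓; start Tue 14:00 <= Thu 00:00? ✓; start Tue 14:00 < Sat 17:00? ✓ → yes.
V: end Thu 03:00 < Sat 06:00? ✓; start Tue 19:00 <= Thu 00:00? ✓; start Tue 19:00 < Sat 17:00? ✓ → yes.
Result: K, V.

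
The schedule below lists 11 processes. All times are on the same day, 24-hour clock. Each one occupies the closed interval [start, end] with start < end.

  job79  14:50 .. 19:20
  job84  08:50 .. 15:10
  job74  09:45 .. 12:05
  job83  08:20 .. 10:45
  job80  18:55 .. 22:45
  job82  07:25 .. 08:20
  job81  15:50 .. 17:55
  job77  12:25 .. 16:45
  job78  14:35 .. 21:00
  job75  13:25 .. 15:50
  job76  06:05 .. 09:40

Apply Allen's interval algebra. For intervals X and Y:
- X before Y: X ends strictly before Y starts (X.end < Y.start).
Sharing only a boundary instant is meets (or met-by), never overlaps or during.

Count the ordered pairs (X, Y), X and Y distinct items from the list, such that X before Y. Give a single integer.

Checking all 110 ordered pairs for relation 'before'; matching pairs in alphabetical order:
(job74, job75): job74 before job75 ✓
(job74, job77): job74 before job77 ✓
(job74, job78): job74 before job78 ✓
(job74, job79): job74 before job79 ✓
(job74, job80): job74 before job80 ✓
(job74, job81): job74 before job81 ✓
(job75, job80): job75 before job80 ✓
(job76, job74): job76 before job74 ✓
(job76, job75): job76 before job75 ✓
(job76, job77): job76 before job77 ✓
(job76, job78): job76 before job78 ✓
(job76, job79): job76 before job79 ✓
(job76, job80): job76 before job80 ✓
(job76, job81): job76 before job81 ✓
(job77, job80): job77 before job80 ✓
(job81, job80): job81 before job80 ✓
(job82, job74): job82 before job74 ✓
(job82, job75): job82 before job75 ✓
(job82, job77): job82 before job77 ✓
(job82, job78): job82 before job78 ✓
(job82, job79): job82 before job79 ✓
(job82, job80): job82 before job80 ✓
(job82, job81): job82 before job81 ✓
(job82, job84): job82 before job84 ✓
... plus 8 further pairs not listed.
Count: 32.

32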